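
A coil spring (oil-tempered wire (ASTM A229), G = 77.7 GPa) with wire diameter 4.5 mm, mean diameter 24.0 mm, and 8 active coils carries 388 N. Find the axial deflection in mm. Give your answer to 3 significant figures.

k = Gd⁴/(8D³N_a) = (77.7×10³)(4.5⁴)/(8·24.0³·8) = 36.013 N/mm
δ = F/k = 388 / 36.013 = 10.774 mm

10.8 mm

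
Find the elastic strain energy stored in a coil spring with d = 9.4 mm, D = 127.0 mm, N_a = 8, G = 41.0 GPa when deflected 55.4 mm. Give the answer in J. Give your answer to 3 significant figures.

3.75 J

k = Gd⁴/(8D³N_a) = (41.0×10³)(9.4⁴)/(8·127.0³·8) = 2.4418 N/mm
U = ½kδ² = 0.5 × 2.4418 × 55.4² = 3747.1 N·mm = 3.7471 J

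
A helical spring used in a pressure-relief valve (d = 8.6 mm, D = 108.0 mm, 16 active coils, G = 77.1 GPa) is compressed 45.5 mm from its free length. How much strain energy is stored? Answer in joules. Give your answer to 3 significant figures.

k = Gd⁴/(8D³N_a) = (77.1×10³)(8.6⁴)/(8·108.0³·16) = 2.6156 N/mm
U = ½kδ² = 0.5 × 2.6156 × 45.5² = 2707.4 N·mm = 2.7074 J

2.71 J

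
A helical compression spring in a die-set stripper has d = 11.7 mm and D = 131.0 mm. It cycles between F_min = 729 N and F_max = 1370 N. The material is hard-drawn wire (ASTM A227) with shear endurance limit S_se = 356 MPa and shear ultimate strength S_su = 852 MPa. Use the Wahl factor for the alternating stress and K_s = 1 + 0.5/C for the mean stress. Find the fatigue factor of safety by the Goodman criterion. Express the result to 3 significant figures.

C = D/d = 131.0/11.7 = 11.1966; K_W = (4C−1)/(4C−4)+0.615/C = 1.1285; K_s = 1+0.5/C = 1.0447
F_a = (F_max−F_min)/2 = 320.5 N; F_m = (F_max+F_min)/2 = 1049.5 N
τ_a = K_W·8F_aD/(πd³) = 1.1285 × 66.755 = 75.331 MPa
τ_m = K_s·8F_mD/(πd³) = 1.0447 × 218.59 = 228.35 MPa
Goodman: 1/n_f = τ_a/S_se + τ_m/S_su = 75.331/356 + 228.35/852 = 0.21161 + 0.26802 = 0.47963
n_f = 1/0.47963 = 2.085

2.08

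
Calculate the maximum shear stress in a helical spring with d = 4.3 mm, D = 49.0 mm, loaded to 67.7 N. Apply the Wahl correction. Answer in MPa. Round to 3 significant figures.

Spring index C = D/d = 49.0/4.3 = 11.3953
K_W = (4C−1)/(4C−4) + 0.615/C = 44.581/41.581 + 0.0540 = 1.1261
τ₀ = 8FD/(πd³) = 8·67.7·49.0/(π·4.3³) = 26538.4/249.78 = 106.25 MPa
τ_max = K·τ₀ = 1.1261 × 106.25 = 119.65 MPa

120 MPa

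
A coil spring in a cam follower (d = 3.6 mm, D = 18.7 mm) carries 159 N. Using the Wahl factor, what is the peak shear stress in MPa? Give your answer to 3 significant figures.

211 MPa

Spring index C = D/d = 18.7/3.6 = 5.1944
K_W = (4C−1)/(4C−4) + 0.615/C = 19.778/16.778 + 0.1184 = 1.2972
τ₀ = 8FD/(πd³) = 8·159·18.7/(π·3.6³) = 23786.4/146.57 = 162.28 MPa
τ_max = K·τ₀ = 1.2972 × 162.28 = 210.51 MPa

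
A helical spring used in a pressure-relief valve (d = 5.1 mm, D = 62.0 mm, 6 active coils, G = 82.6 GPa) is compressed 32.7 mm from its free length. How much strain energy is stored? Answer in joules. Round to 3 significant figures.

k = Gd⁴/(8D³N_a) = (82.6×10³)(5.1⁴)/(8·62.0³·6) = 4.8848 N/mm
U = ½kδ² = 0.5 × 4.8848 × 32.7² = 2611.6 N·mm = 2.6116 J

2.61 J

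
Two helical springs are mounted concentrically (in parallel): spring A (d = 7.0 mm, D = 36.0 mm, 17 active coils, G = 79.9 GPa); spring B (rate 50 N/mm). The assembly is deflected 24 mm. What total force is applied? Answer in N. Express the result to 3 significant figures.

k_A = Gd⁴/(8D³N_a) = (79.9×10³)(7.0⁴)/(8·36.0³·17) = 30.234 N/mm
Parallel: k_eq = 30.234 + 50 = 80.234 N/mm
F = k_eq·δ = 80.234·24 = 1925.6 N

1930 N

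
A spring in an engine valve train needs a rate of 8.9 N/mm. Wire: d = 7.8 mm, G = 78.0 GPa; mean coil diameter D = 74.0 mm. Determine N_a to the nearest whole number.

N_a = Gd⁴/(8D³k) = (78.0×10³ × 7.8⁴)/(8 × 74.0³ × 8.9)
    = 2.88717e+08 / 2.88519e+07 = 10.01 → 10 coils

10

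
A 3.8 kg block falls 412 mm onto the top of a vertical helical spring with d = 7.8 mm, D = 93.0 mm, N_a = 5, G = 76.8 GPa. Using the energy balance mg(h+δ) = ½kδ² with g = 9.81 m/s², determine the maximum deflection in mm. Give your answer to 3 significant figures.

k = Gd⁴/(8D³N_a) = (76.8×10³)(7.8⁴)/(8·93.0³·5) = 8.8355 N/mm
W = mg = 3.8 × 9.81 = 37.278 N
½kδ² − Wδ − Wh = 0 → δ = (W + √(W² + 2kWh))/k
δ = (37.278 + √(1389.6 + 271400))/8.8355 = (37.278 + 522.29)/8.8355 = 63.332 mm

63.3 mm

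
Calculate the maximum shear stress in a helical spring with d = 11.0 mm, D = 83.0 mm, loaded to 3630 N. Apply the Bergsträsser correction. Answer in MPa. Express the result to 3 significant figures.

Spring index C = D/d = 83.0/11.0 = 7.5455
K_B = (4C+2)/(4C−3) = 32.182/27.182 = 1.1839
τ₀ = 8FD/(πd³) = 8·3630·83.0/(π·11.0³) = 2.41032e+06/4181.5 = 576.43 MPa
τ_max = K·τ₀ = 1.1839 × 576.43 = 682.46 MPa

682 MPa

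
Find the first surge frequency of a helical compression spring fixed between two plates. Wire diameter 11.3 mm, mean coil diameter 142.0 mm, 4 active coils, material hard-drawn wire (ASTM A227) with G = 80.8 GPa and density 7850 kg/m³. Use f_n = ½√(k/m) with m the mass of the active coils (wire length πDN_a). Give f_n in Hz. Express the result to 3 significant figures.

50.6 Hz

k = Gd⁴/(8D³N_a) = (80.8×10³)(11.3⁴)/(8·142.0³·4) = 14.378 N/mm = 14378 N/m
Wire length L = πDN_a = π·142.0·4 = 1784.4 mm
m = ρ·(πd²/4)·L = 7850 × 100.29×10⁻⁶ m² × 1.7844 m = 1.4048 kg
f_n = ½√(k/m) = 0.5·√(14378/1.4048) = 0.5·√(10235) = 50.585 Hz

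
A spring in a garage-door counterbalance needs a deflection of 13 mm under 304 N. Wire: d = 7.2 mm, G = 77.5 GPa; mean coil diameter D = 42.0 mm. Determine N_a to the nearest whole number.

Required rate k = F/δ = 304/13 = 23.385 N/mm
N_a = Gd⁴/(8D³k) = (77.5×10³ × 7.2⁴)/(8 × 42.0³ × 23.385)
    = 2.08272e+08 / 1.38602e+07 = 15.03 → 15 coils

15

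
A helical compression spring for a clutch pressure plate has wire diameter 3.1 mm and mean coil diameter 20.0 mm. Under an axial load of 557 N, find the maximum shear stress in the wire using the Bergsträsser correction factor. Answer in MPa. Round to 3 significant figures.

Spring index C = D/d = 20.0/3.1 = 6.4516
K_B = (4C+2)/(4C−3) = 27.806/22.806 = 1.2192
τ₀ = 8FD/(πd³) = 8·557·20.0/(π·3.1³) = 89120/93.591 = 952.23 MPa
τ_max = K·τ₀ = 1.2192 × 952.23 = 1161 MPa

1160 MPa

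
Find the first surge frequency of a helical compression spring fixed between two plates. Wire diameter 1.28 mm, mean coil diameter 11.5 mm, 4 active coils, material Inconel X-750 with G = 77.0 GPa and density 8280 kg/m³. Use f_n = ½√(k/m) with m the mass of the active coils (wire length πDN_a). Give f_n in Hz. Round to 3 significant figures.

830 Hz

k = Gd⁴/(8D³N_a) = (77.0×10³)(1.28⁴)/(8·11.5³·4) = 4.247 N/mm = 4247 N/m
Wire length L = πDN_a = π·11.5·4 = 144.51 mm
m = ρ·(πd²/4)·L = 8280 × 1.2868×10⁻⁶ m² × 0.14451 m = 0.0015397 kg
f_n = ½√(k/m) = 0.5·√(4247/0.0015397) = 0.5·√(2.7583e+06) = 830.4 Hz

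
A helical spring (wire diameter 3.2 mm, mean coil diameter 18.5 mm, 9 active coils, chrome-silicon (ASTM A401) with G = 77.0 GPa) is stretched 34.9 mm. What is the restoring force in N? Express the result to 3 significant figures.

618 N

k = Gd⁴/(8D³N_a) = (77.0×10³)(3.2⁴)/(8·18.5³·9) = 17.711 N/mm
F = k·δ = 17.711 × 34.9 = 618.11 N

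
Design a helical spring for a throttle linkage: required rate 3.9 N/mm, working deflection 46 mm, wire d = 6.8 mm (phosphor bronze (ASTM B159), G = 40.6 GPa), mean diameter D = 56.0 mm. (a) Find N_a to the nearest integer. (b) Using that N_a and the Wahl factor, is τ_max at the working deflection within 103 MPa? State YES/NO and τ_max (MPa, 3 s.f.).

(a) 16 coils; (b) YES, τ_max = 94.9 MPa

N_a = Gd⁴/(8D³k) = (40.6×10³)(6.8⁴)/(8·56.0³·3.9) = 15.84 → N_a = 16
Actual rate k = Gd⁴/(8D³·16) = 3.8618 N/mm
Working load F = kδ = 3.8618·46 = 177.64 N
C = 56.0/6.8 = 8.2353; K_W = (4C−1)/(4C−4)+0.615/C = 1.1783
τ_max = K_W·8FD/(πd³) = 1.1783·80.565 = 94.933 MPa
τ_max ≤ 103 MPa → acceptable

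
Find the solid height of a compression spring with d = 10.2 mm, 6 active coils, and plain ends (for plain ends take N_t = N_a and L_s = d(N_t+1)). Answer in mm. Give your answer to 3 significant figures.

71.4 mm

plain ends: N_t = N_a = 6
L_s = d·(N_t+1) = 10.2 × 7 = 71.4 mm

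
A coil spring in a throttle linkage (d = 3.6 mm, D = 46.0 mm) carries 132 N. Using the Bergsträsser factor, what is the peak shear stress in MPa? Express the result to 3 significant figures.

366 MPa

Spring index C = D/d = 46.0/3.6 = 12.7778
K_B = (4C+2)/(4C−3) = 53.111/48.111 = 1.1039
τ₀ = 8FD/(πd³) = 8·132·46.0/(π·3.6³) = 48576/146.57 = 331.41 MPa
τ_max = K·τ₀ = 1.1039 × 331.41 = 365.85 MPa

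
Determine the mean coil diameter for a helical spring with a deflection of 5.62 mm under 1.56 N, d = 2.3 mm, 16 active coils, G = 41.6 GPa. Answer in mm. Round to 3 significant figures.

32.0 mm

Required rate k = F/δ = 1.56/5.62 = 0.27758 N/mm
D = (Gd⁴/(8N_a·k))^(1/3) = (41.6×10³·2.3⁴/(8·16·0.27758))^(1/3)
  = (32764.7)^(1/3) = 31.9989 mm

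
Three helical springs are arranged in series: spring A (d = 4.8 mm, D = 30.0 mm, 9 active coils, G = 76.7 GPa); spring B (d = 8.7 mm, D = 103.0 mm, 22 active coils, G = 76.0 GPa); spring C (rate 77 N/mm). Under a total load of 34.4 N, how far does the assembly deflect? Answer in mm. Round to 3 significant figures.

k_A = Gd⁴/(8D³N_a) = (76.7×10³)(4.8⁴)/(8·30.0³·9) = 20.944 N/mm
k_B = Gd⁴/(8D³N_a) = (76.0×10³)(8.7⁴)/(8·103.0³·22) = 2.2639 N/mm
Series: 1/k_eq = 1/20.944 + 1/2.2639 + 1/77 = 0.50244; k_eq = 1.9903 N/mm
δ = F/k_eq = 34.4/1.9903 = 17.284 mm

17.3 mm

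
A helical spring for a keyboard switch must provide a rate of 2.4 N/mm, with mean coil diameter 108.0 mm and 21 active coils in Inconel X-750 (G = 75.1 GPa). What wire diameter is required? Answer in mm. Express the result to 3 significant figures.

d = (8D³N_a·k / G)^(1/4) = (8·108.0³·21·2.4 / (75.1×10³))^0.25
  = (6763.2)^0.25 = 9.0686 mm

9.07 mm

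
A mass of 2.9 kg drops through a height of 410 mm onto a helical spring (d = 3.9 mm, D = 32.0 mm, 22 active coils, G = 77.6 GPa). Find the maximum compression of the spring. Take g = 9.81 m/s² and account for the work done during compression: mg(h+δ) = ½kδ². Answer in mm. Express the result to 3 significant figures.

k = Gd⁴/(8D³N_a) = (77.6×10³)(3.9⁴)/(8·32.0³·22) = 3.1128 N/mm
W = mg = 2.9 × 9.81 = 28.449 N
½kδ² − Wδ − Wh = 0 → δ = (W + √(W² + 2kWh))/k
δ = (28.449 + √(809.35 + 72617))/3.1128 = (28.449 + 270.97)/3.1128 = 96.189 mm

96.2 mm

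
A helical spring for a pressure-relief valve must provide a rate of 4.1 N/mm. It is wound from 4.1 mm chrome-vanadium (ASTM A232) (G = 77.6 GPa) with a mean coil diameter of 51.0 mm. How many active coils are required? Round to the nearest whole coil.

5

N_a = Gd⁴/(8D³k) = (77.6×10³ × 4.1⁴)/(8 × 51.0³ × 4.1)
    = 2.19279e+07 / 4.35095e+06 = 5.04 → 5 coils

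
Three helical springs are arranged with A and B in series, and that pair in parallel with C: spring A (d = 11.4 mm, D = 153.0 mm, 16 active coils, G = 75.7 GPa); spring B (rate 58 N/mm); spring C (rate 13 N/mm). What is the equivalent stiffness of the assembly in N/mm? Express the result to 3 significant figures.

k_A = Gd⁴/(8D³N_a) = (75.7×10³)(11.4⁴)/(8·153.0³·16) = 2.7889 N/mm
Springs A,B series: k_AB = 1/(1/2.7889+1/58) = 2.6609 N/mm; parallel with C: k_eq = 2.6609+13 = 15.661 N/mm

15.7 N/mm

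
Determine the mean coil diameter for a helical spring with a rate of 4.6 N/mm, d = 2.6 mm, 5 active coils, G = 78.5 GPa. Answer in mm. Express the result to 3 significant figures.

D = (Gd⁴/(8N_a·k))^(1/3) = (78.5×10³·2.6⁴/(8·5·4.6))^(1/3)
  = (19496)^(1/3) = 26.9142 mm

26.9 mm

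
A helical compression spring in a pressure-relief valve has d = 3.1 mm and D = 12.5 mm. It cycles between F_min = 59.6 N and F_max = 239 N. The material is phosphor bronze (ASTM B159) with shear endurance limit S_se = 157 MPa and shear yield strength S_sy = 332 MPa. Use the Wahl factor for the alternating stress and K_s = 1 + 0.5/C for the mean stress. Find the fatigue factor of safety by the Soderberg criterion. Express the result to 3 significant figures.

0.717

C = D/d = 12.5/3.1 = 4.0323; K_W = (4C−1)/(4C−4)+0.615/C = 1.3999; K_s = 1+0.5/C = 1.1240
F_a = (F_max−F_min)/2 = 89.7 N; F_m = (F_max+F_min)/2 = 149.3 N
τ_a = K_W·8F_aD/(πd³) = 1.3999 × 95.842 = 134.17 MPa
τ_m = K_s·8F_mD/(πd³) = 1.1240 × 159.52 = 179.3 MPa
Soderberg: 1/n_f = τ_a/S_se + τ_m/S_sy = 134.17/157 + 179.3/332 = 0.85456 + 0.54007 = 1.3946
n_f = 1/1.3946 = 0.717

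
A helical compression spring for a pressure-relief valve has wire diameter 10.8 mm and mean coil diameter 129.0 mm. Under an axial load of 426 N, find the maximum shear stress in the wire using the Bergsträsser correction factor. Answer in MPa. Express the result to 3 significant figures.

123 MPa

Spring index C = D/d = 129.0/10.8 = 11.9444
K_B = (4C+2)/(4C−3) = 49.778/44.778 = 1.1117
τ₀ = 8FD/(πd³) = 8·426·129.0/(π·10.8³) = 439632/3957.5 = 111.09 MPa
τ_max = K·τ₀ = 1.1117 × 111.09 = 123.49 MPa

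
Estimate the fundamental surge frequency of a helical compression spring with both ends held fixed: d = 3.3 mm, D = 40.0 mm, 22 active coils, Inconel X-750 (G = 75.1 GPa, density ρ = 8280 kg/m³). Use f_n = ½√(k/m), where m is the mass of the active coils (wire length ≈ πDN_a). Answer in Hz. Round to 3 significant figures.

31.8 Hz

k = Gd⁴/(8D³N_a) = (75.1×10³)(3.3⁴)/(8·40.0³·22) = 0.79068 N/mm = 790.68 N/m
Wire length L = πDN_a = π·40.0·22 = 2764.6 mm
m = ρ·(πd²/4)·L = 8280 × 8.553×10⁻⁶ m² × 2.7646 m = 0.19579 kg
f_n = ½√(k/m) = 0.5·√(790.68/0.19579) = 0.5·√(4038.5) = 31.775 Hz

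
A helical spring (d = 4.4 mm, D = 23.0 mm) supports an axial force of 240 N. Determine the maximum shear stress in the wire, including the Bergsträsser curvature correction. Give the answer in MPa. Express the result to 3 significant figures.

Spring index C = D/d = 23.0/4.4 = 5.2273
K_B = (4C+2)/(4C−3) = 22.909/17.909 = 1.2792
τ₀ = 8FD/(πd³) = 8·240·23.0/(π·4.4³) = 44160/267.61 = 165.01 MPa
τ_max = K·τ₀ = 1.2792 × 165.01 = 211.08 MPa

211 MPa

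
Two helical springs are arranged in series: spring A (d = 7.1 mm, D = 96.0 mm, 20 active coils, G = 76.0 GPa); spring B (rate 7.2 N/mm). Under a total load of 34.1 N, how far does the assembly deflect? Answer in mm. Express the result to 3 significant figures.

k_A = Gd⁴/(8D³N_a) = (76.0×10³)(7.1⁴)/(8·96.0³·20) = 1.3643 N/mm
Series: 1/k_eq = 1/1.3643 + 1/7.2 = 0.87186; k_eq = 1.147 N/mm
δ = F/k_eq = 34.1/1.147 = 29.73 mm

29.7 mm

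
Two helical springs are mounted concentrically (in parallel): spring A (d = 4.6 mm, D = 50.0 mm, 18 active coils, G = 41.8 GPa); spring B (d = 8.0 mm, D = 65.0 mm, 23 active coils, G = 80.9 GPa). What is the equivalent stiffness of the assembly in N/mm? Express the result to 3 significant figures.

7.60 N/mm

k_A = Gd⁴/(8D³N_a) = (41.8×10³)(4.6⁴)/(8·50.0³·18) = 1.0398 N/mm
k_B = Gd⁴/(8D³N_a) = (80.9×10³)(8.0⁴)/(8·65.0³·23) = 6.5577 N/mm
Parallel: k_eq = 1.0398 + 6.5577 = 7.5975 N/mm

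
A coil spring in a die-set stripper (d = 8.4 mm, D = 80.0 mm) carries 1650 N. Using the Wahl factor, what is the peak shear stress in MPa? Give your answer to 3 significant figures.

Spring index C = D/d = 80.0/8.4 = 9.5238
K_W = (4C−1)/(4C−4) + 0.615/C = 37.095/34.095 + 0.0646 = 1.1526
τ₀ = 8FD/(πd³) = 8·1650·80.0/(π·8.4³) = 1.056e+06/1862 = 567.12 MPa
τ_max = K·τ₀ = 1.1526 × 567.12 = 653.64 MPa

654 MPa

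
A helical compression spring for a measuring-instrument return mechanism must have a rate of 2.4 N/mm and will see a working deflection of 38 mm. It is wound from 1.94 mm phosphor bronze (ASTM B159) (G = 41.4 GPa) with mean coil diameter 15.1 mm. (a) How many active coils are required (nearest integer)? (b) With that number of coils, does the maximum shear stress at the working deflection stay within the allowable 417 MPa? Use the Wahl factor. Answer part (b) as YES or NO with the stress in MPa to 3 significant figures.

N_a = Gd⁴/(8D³k) = (41.4×10³)(1.94⁴)/(8·15.1³·2.4) = 8.871 → N_a = 9
Actual rate k = Gd⁴/(8D³·9) = 2.3656 N/mm
Working load F = kδ = 2.3656·38 = 89.893 N
C = 15.1/1.94 = 7.7835; K_W = (4C−1)/(4C−4)+0.615/C = 1.1896
τ_max = K_W·8FD/(πd³) = 1.1896·473.41 = 563.16 MPa
τ_max > 417 MPa → exceeds allowable

(a) 9 coils; (b) NO, τ_max = 563 MPa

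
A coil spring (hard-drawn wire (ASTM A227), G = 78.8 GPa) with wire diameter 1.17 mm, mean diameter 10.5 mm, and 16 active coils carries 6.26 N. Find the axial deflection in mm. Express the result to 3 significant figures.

6.28 mm

k = Gd⁴/(8D³N_a) = (78.8×10³)(1.17⁴)/(8·10.5³·16) = 0.99653 N/mm
δ = F/k = 6.26 / 0.99653 = 6.2818 mm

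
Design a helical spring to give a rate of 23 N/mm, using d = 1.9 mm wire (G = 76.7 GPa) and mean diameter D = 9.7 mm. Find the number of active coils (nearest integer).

6

N_a = Gd⁴/(8D³k) = (76.7×10³ × 1.9⁴)/(8 × 9.7³ × 23)
    = 999562 / 167932 = 5.952 → 6 coils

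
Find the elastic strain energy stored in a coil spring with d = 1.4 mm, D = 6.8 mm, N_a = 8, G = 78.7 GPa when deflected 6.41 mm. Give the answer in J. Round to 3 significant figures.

0.309 J

k = Gd⁴/(8D³N_a) = (78.7×10³)(1.4⁴)/(8·6.8³·8) = 15.024 N/mm
U = ½kδ² = 0.5 × 15.024 × 6.41² = 308.65 N·mm = 0.30865 J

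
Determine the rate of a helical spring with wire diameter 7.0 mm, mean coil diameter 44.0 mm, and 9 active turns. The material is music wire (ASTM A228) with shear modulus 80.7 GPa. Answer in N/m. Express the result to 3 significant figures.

31600 N/m

k = Gd⁴/(8D³N_a) = (80.7×10³ × 7.0⁴) / (8 × 44.0³ × 9)
  = 1.93761e+08 / 6.13325e+06 = 31.592 N/mm = 31592 N/m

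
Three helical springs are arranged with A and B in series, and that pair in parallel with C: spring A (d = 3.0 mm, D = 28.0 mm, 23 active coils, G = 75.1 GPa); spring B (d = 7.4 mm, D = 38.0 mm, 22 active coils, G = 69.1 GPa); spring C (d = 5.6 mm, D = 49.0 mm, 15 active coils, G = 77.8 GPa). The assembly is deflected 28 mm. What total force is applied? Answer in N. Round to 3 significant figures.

191 N

k_A = Gd⁴/(8D³N_a) = (75.1×10³)(3.0⁴)/(8·28.0³·23) = 1.506 N/mm
k_B = Gd⁴/(8D³N_a) = (69.1×10³)(7.4⁴)/(8·38.0³·22) = 21.456 N/mm
k_C = Gd⁴/(8D³N_a) = (77.8×10³)(5.6⁴)/(8·49.0³·15) = 5.4195 N/mm
Springs A,B series: k_AB = 1/(1/1.506+1/21.456) = 1.4072 N/mm; parallel with C: k_eq = 1.4072+5.4195 = 6.8268 N/mm
F = k_eq·δ = 6.8268·28 = 191.15 N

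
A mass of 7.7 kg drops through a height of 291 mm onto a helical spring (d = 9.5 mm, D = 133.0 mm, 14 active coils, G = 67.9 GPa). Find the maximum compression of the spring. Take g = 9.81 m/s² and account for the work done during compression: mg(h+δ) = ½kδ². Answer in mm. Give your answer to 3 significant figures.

185 mm

k = Gd⁴/(8D³N_a) = (67.9×10³)(9.5⁴)/(8·133.0³·14) = 2.0989 N/mm
W = mg = 7.7 × 9.81 = 75.537 N
½kδ² − Wδ − Wh = 0 → δ = (W + √(W² + 2kWh))/k
δ = (75.537 + √(5705.8 + 92272.9))/2.0989 = (75.537 + 313.02)/2.0989 = 185.12 mm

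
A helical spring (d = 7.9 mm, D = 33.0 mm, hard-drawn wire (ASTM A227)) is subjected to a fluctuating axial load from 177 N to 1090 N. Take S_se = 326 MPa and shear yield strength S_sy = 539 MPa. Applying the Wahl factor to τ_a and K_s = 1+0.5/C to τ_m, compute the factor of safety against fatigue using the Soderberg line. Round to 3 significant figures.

C = D/d = 33.0/7.9 = 4.1772; K_W = (4C−1)/(4C−4)+0.615/C = 1.3833; K_s = 1+0.5/C = 1.1197
F_a = (F_max−F_min)/2 = 456.5 N; F_m = (F_max+F_min)/2 = 633.5 N
τ_a = K_W·8F_aD/(πd³) = 1.3833 × 77.806 = 107.63 MPa
τ_m = K_s·8F_mD/(πd³) = 1.1197 × 107.97 = 120.9 MPa
Soderberg: 1/n_f = τ_a/S_se + τ_m/S_sy = 107.63/326 + 120.9/539 = 0.33015 + 0.22430 = 0.55445
n_f = 1/0.55445 = 1.804

1.80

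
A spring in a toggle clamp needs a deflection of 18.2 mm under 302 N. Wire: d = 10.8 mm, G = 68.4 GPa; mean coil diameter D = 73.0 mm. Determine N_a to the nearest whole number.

Required rate k = F/δ = 302/18.2 = 16.593 N/mm
N_a = Gd⁴/(8D³k) = (68.4×10³ × 10.8⁴)/(8 × 73.0³ × 16.593)
    = 9.30574e+08 / 5.16409e+07 = 18.02 → 18 coils

18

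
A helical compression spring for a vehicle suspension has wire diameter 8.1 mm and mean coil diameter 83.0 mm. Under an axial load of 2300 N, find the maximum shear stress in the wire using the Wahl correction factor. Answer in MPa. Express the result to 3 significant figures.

Spring index C = D/d = 83.0/8.1 = 10.2469
K_W = (4C−1)/(4C−4) + 0.615/C = 39.988/36.988 + 0.0600 = 1.1411
τ₀ = 8FD/(πd³) = 8·2300·83.0/(π·8.1³) = 1.5272e+06/1669.6 = 914.73 MPa
τ_max = K·τ₀ = 1.1411 × 914.73 = 1043.8 MPa

1040 MPa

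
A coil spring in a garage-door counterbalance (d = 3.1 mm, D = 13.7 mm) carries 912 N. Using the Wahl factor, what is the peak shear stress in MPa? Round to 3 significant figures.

Spring index C = D/d = 13.7/3.1 = 4.4194
K_W = (4C−1)/(4C−4) + 0.615/C = 16.677/13.677 + 0.1392 = 1.3585
τ₀ = 8FD/(πd³) = 8·912·13.7/(π·3.1³) = 99955.2/93.591 = 1068 MPa
τ_max = K·τ₀ = 1.3585 × 1068 = 1450.9 MPa

1450 MPa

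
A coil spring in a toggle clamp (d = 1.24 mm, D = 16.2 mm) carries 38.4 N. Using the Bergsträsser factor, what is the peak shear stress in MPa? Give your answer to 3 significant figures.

Spring index C = D/d = 16.2/1.24 = 13.0645
K_B = (4C+2)/(4C−3) = 54.258/49.258 = 1.1015
τ₀ = 8FD/(πd³) = 8·38.4·16.2/(π·1.24³) = 4976.64/5.9898 = 830.85 MPa
τ_max = K·τ₀ = 1.1015 × 830.85 = 915.18 MPa

915 MPa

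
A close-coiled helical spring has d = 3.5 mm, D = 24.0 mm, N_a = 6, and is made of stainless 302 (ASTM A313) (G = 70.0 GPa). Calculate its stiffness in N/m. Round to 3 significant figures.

k = Gd⁴/(8D³N_a) = (70.0×10³ × 3.5⁴) / (8 × 24.0³ × 6)
  = 1.05044e+07 / 663552 = 15.831 N/mm = 15831 N/m

15800 N/m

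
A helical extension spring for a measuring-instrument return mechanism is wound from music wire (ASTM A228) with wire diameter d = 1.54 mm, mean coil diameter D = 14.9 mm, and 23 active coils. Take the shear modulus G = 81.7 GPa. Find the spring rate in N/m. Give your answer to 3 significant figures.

k = Gd⁴/(8D³N_a) = (81.7×10³ × 1.54⁴) / (8 × 14.9³ × 23)
  = 459521 / 608663 = 0.75497 N/mm = 754.97 N/m

755 N/m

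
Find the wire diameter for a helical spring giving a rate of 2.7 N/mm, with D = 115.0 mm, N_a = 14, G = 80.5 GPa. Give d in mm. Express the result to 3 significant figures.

8.69 mm

d = (8D³N_a·k / G)^(1/4) = (8·115.0³·14·2.7 / (80.5×10³))^0.25
  = (5713.2)^0.25 = 8.6940 mm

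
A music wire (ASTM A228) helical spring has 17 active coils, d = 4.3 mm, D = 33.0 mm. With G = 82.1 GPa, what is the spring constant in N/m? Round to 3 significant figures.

5740 N/m

k = Gd⁴/(8D³N_a) = (82.1×10³ × 4.3⁴) / (8 × 33.0³ × 17)
  = 2.80684e+07 / 4.88743e+06 = 5.743 N/mm = 5743 N/m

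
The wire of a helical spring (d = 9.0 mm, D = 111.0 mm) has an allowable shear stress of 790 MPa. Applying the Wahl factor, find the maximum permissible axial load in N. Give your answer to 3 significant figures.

C = D/d = 111.0/9.0 = 12.3333
K_W = (4C−1)/(4C−4) + 0.615/C = 48.333/45.333 + 0.0499 = 1.1160
τ_max = K·8FD/(πd³) → F_max = τ_allow·πd³/(8DK)
F_max = 790·π·9.0³/(8·111.0·1.1160) = 1.8093e+06/991.04 = 1825.6 N

1830 N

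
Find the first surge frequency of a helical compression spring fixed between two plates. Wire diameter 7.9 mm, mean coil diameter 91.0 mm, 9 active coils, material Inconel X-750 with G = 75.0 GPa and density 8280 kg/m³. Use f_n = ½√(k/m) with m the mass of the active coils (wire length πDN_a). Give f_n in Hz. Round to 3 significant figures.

k = Gd⁴/(8D³N_a) = (75.0×10³)(7.9⁴)/(8·91.0³·9) = 5.3841 N/mm = 5384.1 N/m
Wire length L = πDN_a = π·91.0·9 = 2573 mm
m = ρ·(πd²/4)·L = 8280 × 49.017×10⁻⁶ m² × 2.573 m = 1.0443 kg
f_n = ½√(k/m) = 0.5·√(5384.1/1.0443) = 0.5·√(5155.9) = 35.902 Hz

35.9 Hz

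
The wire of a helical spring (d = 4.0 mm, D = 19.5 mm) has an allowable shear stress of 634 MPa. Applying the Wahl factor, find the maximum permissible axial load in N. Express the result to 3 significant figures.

C = D/d = 19.5/4.0 = 4.8750
K_W = (4C−1)/(4C−4) + 0.615/C = 18.500/15.500 + 0.1262 = 1.3197
τ_max = K·8FD/(πd³) → F_max = τ_allow·πd³/(8DK)
F_max = 634·π·4.0³/(8·19.5·1.3197) = 1.2747e+05/205.87 = 619.18 N

619 N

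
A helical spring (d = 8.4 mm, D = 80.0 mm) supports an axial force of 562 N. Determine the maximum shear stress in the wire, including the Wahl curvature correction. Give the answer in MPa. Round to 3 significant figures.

Spring index C = D/d = 80.0/8.4 = 9.5238
K_W = (4C−1)/(4C−4) + 0.615/C = 37.095/34.095 + 0.0646 = 1.1526
τ₀ = 8FD/(πd³) = 8·562·80.0/(π·8.4³) = 359680/1862 = 193.17 MPa
τ_max = K·τ₀ = 1.1526 × 193.17 = 222.64 MPa

223 MPa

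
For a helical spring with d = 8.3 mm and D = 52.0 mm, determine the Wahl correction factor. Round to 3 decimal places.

C = D/d = 52.0/8.3 = 6.2651
K_W = (4C−1)/(4C−4) + 0.615/C = 24.060/21.060 + 0.0982 = 1.2406

1.241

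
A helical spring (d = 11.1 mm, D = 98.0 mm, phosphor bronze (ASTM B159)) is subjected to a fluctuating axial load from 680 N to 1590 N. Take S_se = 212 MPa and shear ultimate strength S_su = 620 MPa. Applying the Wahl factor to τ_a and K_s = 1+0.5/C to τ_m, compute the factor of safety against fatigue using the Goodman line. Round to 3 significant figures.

1.24

C = D/d = 98.0/11.1 = 8.8288; K_W = (4C−1)/(4C−4)+0.615/C = 1.1655; K_s = 1+0.5/C = 1.0566
F_a = (F_max−F_min)/2 = 455 N; F_m = (F_max+F_min)/2 = 1135 N
τ_a = K_W·8F_aD/(πd³) = 1.1655 × 83.025 = 96.762 MPa
τ_m = K_s·8F_mD/(πd³) = 1.0566 × 207.11 = 218.84 MPa
Goodman: 1/n_f = τ_a/S_se + τ_m/S_su = 96.762/212 + 218.84/620 = 0.45642 + 0.35296 = 0.80938
n_f = 1/0.80938 = 1.236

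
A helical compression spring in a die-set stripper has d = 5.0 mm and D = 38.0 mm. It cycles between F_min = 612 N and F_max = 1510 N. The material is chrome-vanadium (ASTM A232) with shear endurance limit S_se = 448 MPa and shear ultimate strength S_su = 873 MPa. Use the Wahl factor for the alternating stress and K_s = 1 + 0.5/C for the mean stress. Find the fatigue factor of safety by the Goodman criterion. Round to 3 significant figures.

C = D/d = 38.0/5.0 = 7.6000; K_W = (4C−1)/(4C−4)+0.615/C = 1.1946; K_s = 1+0.5/C = 1.0658
F_a = (F_max−F_min)/2 = 449 N; F_m = (F_max+F_min)/2 = 1061 N
τ_a = K_W·8F_aD/(πd³) = 1.1946 × 347.58 = 415.21 MPa
τ_m = K_s·8F_mD/(πd³) = 1.0658 × 821.35 = 875.39 MPa
Goodman: 1/n_f = τ_a/S_se + τ_m/S_su = 415.21/448 + 875.39/873 = 0.92681 + 1.00274 = 1.9295
n_f = 1/1.9295 = 0.5183

0.518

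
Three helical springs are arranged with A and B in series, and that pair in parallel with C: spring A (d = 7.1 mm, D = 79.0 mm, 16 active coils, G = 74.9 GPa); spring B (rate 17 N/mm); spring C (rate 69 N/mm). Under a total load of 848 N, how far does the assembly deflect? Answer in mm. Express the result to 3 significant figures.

11.8 mm

k_A = Gd⁴/(8D³N_a) = (74.9×10³)(7.1⁴)/(8·79.0³·16) = 3.0159 N/mm
Springs A,B series: k_AB = 1/(1/3.0159+1/17) = 2.5615 N/mm; parallel with C: k_eq = 2.5615+69 = 71.562 N/mm
δ = F/k_eq = 848/71.562 = 11.85 mm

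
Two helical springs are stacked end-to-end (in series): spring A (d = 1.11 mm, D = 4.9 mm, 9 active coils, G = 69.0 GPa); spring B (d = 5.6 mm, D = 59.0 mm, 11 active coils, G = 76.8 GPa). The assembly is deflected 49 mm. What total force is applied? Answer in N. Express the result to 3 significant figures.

k_A = Gd⁴/(8D³N_a) = (69.0×10³)(1.11⁴)/(8·4.9³·9) = 12.366 N/mm
k_B = Gd⁴/(8D³N_a) = (76.8×10³)(5.6⁴)/(8·59.0³·11) = 4.179 N/mm
Series: 1/k_eq = 1/12.366 + 1/4.179 = 0.32016; k_eq = 3.1234 N/mm
F = k_eq·δ = 3.1234·49 = 153.05 N

153 N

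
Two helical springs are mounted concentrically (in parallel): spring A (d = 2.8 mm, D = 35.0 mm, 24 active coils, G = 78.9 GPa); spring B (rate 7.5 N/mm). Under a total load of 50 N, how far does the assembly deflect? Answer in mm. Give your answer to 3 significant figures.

k_A = Gd⁴/(8D³N_a) = (78.9×10³)(2.8⁴)/(8·35.0³·24) = 0.58912 N/mm
Parallel: k_eq = 0.58912 + 7.5 = 8.0891 N/mm
δ = F/k_eq = 50/8.0891 = 6.1811 mm

6.18 mm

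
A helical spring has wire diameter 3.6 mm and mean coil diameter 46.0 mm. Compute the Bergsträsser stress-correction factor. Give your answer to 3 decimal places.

1.104

C = D/d = 46.0/3.6 = 12.7778
K_B = (4C+2)/(4C−3) = 53.111/48.111 = 1.1039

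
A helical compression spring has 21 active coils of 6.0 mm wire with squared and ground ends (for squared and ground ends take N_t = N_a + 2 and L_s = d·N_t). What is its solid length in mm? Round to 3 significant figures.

138 mm

squared and ground ends: N_t = N_a + 2 = 21 + 2 = 23
L_s = d·N_t = 6.0 × 23 = 138 mm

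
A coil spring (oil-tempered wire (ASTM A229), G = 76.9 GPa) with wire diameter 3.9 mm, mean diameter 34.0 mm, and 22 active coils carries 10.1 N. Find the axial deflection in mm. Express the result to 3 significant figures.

k = Gd⁴/(8D³N_a) = (76.9×10³)(3.9⁴)/(8·34.0³·22) = 2.5718 N/mm
δ = F/k = 10.1 / 2.5718 = 3.9272 mm

3.93 mm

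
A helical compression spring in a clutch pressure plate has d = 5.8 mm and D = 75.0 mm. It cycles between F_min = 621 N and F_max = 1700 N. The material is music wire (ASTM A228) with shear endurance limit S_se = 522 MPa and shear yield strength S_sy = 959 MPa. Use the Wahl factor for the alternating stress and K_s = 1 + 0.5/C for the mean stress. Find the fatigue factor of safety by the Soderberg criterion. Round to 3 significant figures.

C = D/d = 75.0/5.8 = 12.9310; K_W = (4C−1)/(4C−4)+0.615/C = 1.1104; K_s = 1+0.5/C = 1.0387
F_a = (F_max−F_min)/2 = 539.5 N; F_m = (F_max+F_min)/2 = 1160.5 N
τ_a = K_W·8F_aD/(πd³) = 1.1104 × 528.09 = 586.4 MPa
τ_m = K_s·8F_mD/(πd³) = 1.0387 × 1136 = 1179.9 MPa
Soderberg: 1/n_f = τ_a/S_se + τ_m/S_sy = 586.4/522 + 1179.9/959 = 1.12338 + 1.23033 = 2.3537
n_f = 1/2.3537 = 0.4249

0.425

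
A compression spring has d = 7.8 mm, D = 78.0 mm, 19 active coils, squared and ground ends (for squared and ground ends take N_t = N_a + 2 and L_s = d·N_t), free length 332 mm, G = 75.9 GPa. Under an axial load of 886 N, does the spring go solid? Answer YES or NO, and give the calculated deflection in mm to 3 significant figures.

YES, δ = 227 mm

k = Gd⁴/(8D³N_a) = (75.9×10³)(7.8⁴)/(8·78.0³·19) = 3.8949 N/mm
N_t = 21; L_s = 7.8·21 = 163.8 mm; δ_solid = L₀ − L_s = 332 − 163.8 = 168.2 mm
δ = F/k = 886/3.8949 = 227.48 mm
δ ≥ δ_solid → spring goes solid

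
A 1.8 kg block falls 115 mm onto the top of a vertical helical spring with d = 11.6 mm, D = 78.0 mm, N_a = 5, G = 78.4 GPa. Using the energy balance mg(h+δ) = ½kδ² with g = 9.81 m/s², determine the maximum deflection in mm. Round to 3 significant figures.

7.61 mm

k = Gd⁴/(8D³N_a) = (78.4×10³)(11.6⁴)/(8·78.0³·5) = 74.783 N/mm
W = mg = 1.8 × 9.81 = 17.658 N
½kδ² − Wδ − Wh = 0 → δ = (W + √(W² + 2kWh))/k
δ = (17.658 + √(311.8 + 303720))/74.783 = (17.658 + 551.39)/74.783 = 7.6093 mm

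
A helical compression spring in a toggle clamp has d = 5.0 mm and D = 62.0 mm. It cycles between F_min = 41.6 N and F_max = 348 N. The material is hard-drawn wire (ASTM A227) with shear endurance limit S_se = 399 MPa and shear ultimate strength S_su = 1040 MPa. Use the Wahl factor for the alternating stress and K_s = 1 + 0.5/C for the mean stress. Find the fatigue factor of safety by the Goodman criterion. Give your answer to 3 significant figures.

C = D/d = 62.0/5.0 = 12.4000; K_W = (4C−1)/(4C−4)+0.615/C = 1.1154; K_s = 1+0.5/C = 1.0403
F_a = (F_max−F_min)/2 = 153.2 N; F_m = (F_max+F_min)/2 = 194.8 N
τ_a = K_W·8F_aD/(πd³) = 1.1154 × 193.5 = 215.83 MPa
τ_m = K_s·8F_mD/(πd³) = 1.0403 × 246.04 = 255.96 MPa
Goodman: 1/n_f = τ_a/S_se + τ_m/S_su = 215.83/399 + 255.96/1040 = 0.54092 + 0.24612 = 0.78704
n_f = 1/0.78704 = 1.271

1.27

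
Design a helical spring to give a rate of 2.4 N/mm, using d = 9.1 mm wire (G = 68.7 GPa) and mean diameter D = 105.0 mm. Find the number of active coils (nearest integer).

N_a = Gd⁴/(8D³k) = (68.7×10³ × 9.1⁴)/(8 × 105.0³ × 2.4)
    = 4.7111e+08 / 2.22264e+07 = 21.2 → 21 coils

21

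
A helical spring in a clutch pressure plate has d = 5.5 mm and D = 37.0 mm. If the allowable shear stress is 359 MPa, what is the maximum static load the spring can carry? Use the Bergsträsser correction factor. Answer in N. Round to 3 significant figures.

C = D/d = 37.0/5.5 = 6.7273
K_B = (4C+2)/(4C−3) = 28.909/23.909 = 1.2091
τ_max = K·8FD/(πd³) → F_max = τ_allow·πd³/(8DK)
F_max = 359·π·5.5³/(8·37.0·1.2091) = 1.8764e+05/357.9 = 524.29 N

524 N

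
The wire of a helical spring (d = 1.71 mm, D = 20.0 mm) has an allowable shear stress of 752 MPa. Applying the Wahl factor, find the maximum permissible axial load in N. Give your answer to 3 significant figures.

65.8 N

C = D/d = 20.0/1.71 = 11.6959
K_W = (4C−1)/(4C−4) + 0.615/C = 45.784/42.784 + 0.0526 = 1.1227
τ_max = K·8FD/(πd³) → F_max = τ_allow·πd³/(8DK)
F_max = 752·π·1.71³/(8·20.0·1.1227) = 11813/179.63 = 65.761 N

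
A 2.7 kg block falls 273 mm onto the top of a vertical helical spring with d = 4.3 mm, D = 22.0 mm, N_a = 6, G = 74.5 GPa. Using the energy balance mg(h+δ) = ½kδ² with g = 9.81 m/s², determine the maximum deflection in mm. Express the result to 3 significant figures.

k = Gd⁴/(8D³N_a) = (74.5×10³)(4.3⁴)/(8·22.0³·6) = 49.833 N/mm
W = mg = 2.7 × 9.81 = 26.487 N
½kδ² − Wδ − Wh = 0 → δ = (W + √(W² + 2kWh))/k
δ = (26.487 + √(701.56 + 720686))/49.833 = (26.487 + 849.35)/49.833 = 17.575 mm

17.6 mm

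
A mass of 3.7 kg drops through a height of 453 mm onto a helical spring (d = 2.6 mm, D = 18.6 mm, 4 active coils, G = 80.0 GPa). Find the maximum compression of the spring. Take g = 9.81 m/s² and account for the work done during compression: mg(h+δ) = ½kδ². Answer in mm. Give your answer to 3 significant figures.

k = Gd⁴/(8D³N_a) = (80.0×10³)(2.6⁴)/(8·18.6³·4) = 17.754 N/mm
W = mg = 3.7 × 9.81 = 36.297 N
½kδ² − Wδ − Wh = 0 → δ = (W + √(W² + 2kWh))/k
δ = (36.297 + √(1317.5 + 583840))/17.754 = (36.297 + 764.96)/17.754 = 45.131 mm

45.1 mm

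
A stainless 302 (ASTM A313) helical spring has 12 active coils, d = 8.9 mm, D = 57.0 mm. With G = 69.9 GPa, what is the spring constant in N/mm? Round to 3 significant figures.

24.7 N/mm

k = Gd⁴/(8D³N_a) = (69.9×10³ × 8.9⁴) / (8 × 57.0³ × 12)
  = 4.38568e+08 / 1.77785e+07 = 24.668 N/mm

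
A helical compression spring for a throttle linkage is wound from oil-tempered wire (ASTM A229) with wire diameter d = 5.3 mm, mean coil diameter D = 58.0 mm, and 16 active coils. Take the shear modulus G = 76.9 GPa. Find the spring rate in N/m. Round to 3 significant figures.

k = Gd⁴/(8D³N_a) = (76.9×10³ × 5.3⁴) / (8 × 58.0³ × 16)
  = 6.06778e+07 / 2.49743e+07 = 2.4296 N/mm = 2429.6 N/m

2430 N/m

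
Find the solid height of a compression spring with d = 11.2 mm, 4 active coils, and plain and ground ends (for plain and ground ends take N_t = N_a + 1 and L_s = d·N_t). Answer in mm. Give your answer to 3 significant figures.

56.0 mm

plain and ground ends: N_t = N_a + 1 = 4 + 1 = 5
L_s = d·N_t = 11.2 × 5 = 56 mm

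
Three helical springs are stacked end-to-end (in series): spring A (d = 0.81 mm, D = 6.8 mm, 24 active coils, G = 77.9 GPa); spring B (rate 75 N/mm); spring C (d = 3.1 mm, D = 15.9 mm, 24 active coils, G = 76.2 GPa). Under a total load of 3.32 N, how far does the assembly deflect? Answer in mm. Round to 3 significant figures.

k_A = Gd⁴/(8D³N_a) = (77.9×10³)(0.81⁴)/(8·6.8³·24) = 0.55546 N/mm
k_C = Gd⁴/(8D³N_a) = (76.2×10³)(3.1⁴)/(8·15.9³·24) = 9.1182 N/mm
Series: 1/k_eq = 1/0.55546 + 1/75 + 1/9.1182 = 1.9233; k_eq = 0.51993 N/mm
δ = F/k_eq = 3.32/0.51993 = 6.3854 mm

6.39 mm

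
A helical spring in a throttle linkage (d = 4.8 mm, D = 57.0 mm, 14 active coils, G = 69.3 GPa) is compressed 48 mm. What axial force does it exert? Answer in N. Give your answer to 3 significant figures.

k = Gd⁴/(8D³N_a) = (69.3×10³)(4.8⁴)/(8·57.0³·14) = 1.7736 N/mm
F = k·δ = 1.7736 × 48 = 85.133 N

85.1 N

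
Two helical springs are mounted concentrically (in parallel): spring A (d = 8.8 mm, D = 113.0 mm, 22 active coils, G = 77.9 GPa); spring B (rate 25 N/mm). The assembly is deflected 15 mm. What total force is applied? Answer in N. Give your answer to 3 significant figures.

k_A = Gd⁴/(8D³N_a) = (77.9×10³)(8.8⁴)/(8·113.0³·22) = 1.8396 N/mm
Parallel: k_eq = 1.8396 + 25 = 26.84 N/mm
F = k_eq·δ = 26.84·15 = 402.59 N

403 N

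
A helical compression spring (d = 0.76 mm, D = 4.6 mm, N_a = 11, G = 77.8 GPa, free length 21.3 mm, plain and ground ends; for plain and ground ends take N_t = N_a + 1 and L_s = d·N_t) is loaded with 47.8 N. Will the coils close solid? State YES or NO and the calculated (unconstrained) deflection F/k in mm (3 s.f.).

YES, δ = 15.8 mm

k = Gd⁴/(8D³N_a) = (77.8×10³)(0.76⁴)/(8·4.6³·11) = 3.0302 N/mm
N_t = 12; L_s = 0.76·12 = 9.12 mm; δ_solid = L₀ − L_s = 21.3 − 9.12 = 12.18 mm
δ = F/k = 47.8/3.0302 = 15.774 mm
δ ≥ δ_solid → spring goes solid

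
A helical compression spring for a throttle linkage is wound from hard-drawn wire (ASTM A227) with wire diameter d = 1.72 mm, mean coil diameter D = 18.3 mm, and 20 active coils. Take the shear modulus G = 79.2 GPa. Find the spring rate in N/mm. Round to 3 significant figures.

k = Gd⁴/(8D³N_a) = (79.2×10³ × 1.72⁴) / (8 × 18.3³ × 20)
  = 693169 / 980558 = 0.70691 N/mm

0.707 N/mm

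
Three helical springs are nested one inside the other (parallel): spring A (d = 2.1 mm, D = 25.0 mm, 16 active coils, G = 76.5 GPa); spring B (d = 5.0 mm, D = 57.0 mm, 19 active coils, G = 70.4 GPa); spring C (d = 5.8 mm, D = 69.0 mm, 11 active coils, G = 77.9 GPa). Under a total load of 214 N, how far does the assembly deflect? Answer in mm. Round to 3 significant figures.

k_A = Gd⁴/(8D³N_a) = (76.5×10³)(2.1⁴)/(8·25.0³·16) = 0.74389 N/mm
k_B = Gd⁴/(8D³N_a) = (70.4×10³)(5.0⁴)/(8·57.0³·19) = 1.5631 N/mm
k_C = Gd⁴/(8D³N_a) = (77.9×10³)(5.8⁴)/(8·69.0³·11) = 3.0494 N/mm
Parallel: k_eq = 0.74389 + 1.5631 + 3.0494 = 5.3564 N/mm
δ = F/k_eq = 214/5.3564 = 39.952 mm

40.0 mm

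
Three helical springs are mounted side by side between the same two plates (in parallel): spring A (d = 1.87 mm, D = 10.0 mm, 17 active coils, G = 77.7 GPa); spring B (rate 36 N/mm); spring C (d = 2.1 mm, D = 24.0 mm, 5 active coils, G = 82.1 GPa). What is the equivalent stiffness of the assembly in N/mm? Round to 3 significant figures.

k_A = Gd⁴/(8D³N_a) = (77.7×10³)(1.87⁴)/(8·10.0³·17) = 6.9863 N/mm
k_C = Gd⁴/(8D³N_a) = (82.1×10³)(2.1⁴)/(8·24.0³·5) = 2.8875 N/mm
Parallel: k_eq = 6.9863 + 36 + 2.8875 = 45.874 N/mm

45.9 N/mm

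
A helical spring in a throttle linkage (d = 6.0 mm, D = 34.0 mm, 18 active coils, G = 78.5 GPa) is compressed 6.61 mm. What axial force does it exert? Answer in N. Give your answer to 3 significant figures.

k = Gd⁴/(8D³N_a) = (78.5×10³)(6.0⁴)/(8·34.0³·18) = 17.975 N/mm
F = k·δ = 17.975 × 6.61 = 118.82 N

119 N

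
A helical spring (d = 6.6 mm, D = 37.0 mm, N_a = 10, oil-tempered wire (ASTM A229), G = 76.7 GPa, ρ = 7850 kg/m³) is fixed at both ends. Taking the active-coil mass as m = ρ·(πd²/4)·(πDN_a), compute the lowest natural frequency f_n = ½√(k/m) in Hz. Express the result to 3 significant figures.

k = Gd⁴/(8D³N_a) = (76.7×10³)(6.6⁴)/(8·37.0³·10) = 35.915 N/mm = 35915 N/m
Wire length L = πDN_a = π·37.0·10 = 1162.4 mm
m = ρ·(πd²/4)·L = 7850 × 34.212×10⁻⁶ m² × 1.1624 m = 0.31218 kg
f_n = ½√(k/m) = 0.5·√(35915/0.31218) = 0.5·√(1.1505e+05) = 169.59 Hz

170 Hz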